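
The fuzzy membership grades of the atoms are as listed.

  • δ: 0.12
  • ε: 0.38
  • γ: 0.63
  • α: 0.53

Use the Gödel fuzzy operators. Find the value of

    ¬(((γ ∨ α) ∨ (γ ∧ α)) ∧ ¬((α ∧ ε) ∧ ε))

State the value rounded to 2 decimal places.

γ ∨ α = max(a, b) on (0.63, 0.53) = 0.63
γ ∧ α = min(a, b) on (0.63, 0.53) = 0.53
(γ ∨ α) ∨ (γ ∧ α) = max(a, b) on (0.63, 0.53) = 0.63
α ∧ ε = min(a, b) on (0.53, 0.38) = 0.38
(α ∧ ε) ∧ ε = min(a, b) on (0.38, 0.38) = 0.38
¬((α ∧ ε) ∧ ε) = 1 − 0.38 = 0.62
((γ ∨ α) ∨ (γ ∧ α)) ∧ ¬((α ∧ ε) ∧ ε) = min(a, b) on (0.63, 0.62) = 0.62
¬(((γ ∨ α) ∨ (γ ∧ α)) ∧ ¬((α ∧ ε) ∧ ε)) = 1 − 0.62 = 0.38

0.38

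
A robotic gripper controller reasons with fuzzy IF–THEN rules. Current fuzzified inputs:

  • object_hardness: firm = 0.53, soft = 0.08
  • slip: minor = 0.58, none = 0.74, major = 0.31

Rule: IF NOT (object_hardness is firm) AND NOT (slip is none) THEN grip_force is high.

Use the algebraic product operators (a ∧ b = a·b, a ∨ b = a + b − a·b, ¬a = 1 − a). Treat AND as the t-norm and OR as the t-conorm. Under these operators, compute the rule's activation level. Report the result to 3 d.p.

firing strength: ¬firm=1−0.53=0.47, ¬none=1−0.74=0.26; AND[a·b] → w = 0.1222

0.122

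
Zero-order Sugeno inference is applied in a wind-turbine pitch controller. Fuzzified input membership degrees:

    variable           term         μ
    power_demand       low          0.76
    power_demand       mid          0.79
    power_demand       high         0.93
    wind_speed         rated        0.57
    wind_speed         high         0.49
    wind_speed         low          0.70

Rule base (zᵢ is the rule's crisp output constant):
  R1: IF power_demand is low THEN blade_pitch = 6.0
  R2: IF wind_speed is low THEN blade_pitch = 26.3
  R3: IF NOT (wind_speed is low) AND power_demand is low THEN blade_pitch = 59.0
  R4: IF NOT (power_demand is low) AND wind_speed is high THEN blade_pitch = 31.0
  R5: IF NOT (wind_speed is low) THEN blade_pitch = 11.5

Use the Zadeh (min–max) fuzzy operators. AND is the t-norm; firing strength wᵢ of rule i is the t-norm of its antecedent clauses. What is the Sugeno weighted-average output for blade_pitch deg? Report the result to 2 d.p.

22.42

R1 (z=6.0): low=0.76 → w = 0.76
R2 (z=26.3): low=0.70 → w = 0.70
R3 (z=59.0): ¬low=1−0.70=0.30, low=0.76; AND[min(a, b)] → w = 0.30
R4 (z=31.0): ¬low=1−0.76=0.24, high=0.49; AND[min(a, b)] → w = 0.24
R5 (z=11.5): ¬low=1−0.70=0.30 → w = 0.30
Weighted average = (0.76·6.0 + 0.70·26.3 + 0.30·59.0 + 0.24·31.0 + 0.30·11.5) / (0.76 + 0.70 + 0.30 + 0.24 + 0.30)
  = 51.5600 / 2.3000 = 22.42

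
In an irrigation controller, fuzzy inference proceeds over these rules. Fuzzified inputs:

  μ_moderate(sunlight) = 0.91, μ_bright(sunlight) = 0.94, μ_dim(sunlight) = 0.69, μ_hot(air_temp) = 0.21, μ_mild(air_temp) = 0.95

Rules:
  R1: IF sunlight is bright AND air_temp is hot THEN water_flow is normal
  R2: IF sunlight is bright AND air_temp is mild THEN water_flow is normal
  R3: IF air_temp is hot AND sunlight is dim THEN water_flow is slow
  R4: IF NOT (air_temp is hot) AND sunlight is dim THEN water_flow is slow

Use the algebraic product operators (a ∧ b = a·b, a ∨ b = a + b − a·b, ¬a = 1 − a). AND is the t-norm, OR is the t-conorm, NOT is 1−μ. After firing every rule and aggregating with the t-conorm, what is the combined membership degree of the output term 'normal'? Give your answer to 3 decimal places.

0.914

R1: bright=0.94, hot=0.21; AND[a·b] → w = 0.1974
R2: bright=0.94, mild=0.95; AND[a·b] → w = 0.8930
R3: hot=0.21, dim=0.69; AND[a·b] → w = 0.1449
R4: ¬hot=1−0.21=0.79, dim=0.69; AND[a·b] → w = 0.5451
Rules with consequent 'normal': {R1, R2} → strengths 0.1974, 0.8930
Aggregate via t-conorm [a + b − a·b]: 0.9141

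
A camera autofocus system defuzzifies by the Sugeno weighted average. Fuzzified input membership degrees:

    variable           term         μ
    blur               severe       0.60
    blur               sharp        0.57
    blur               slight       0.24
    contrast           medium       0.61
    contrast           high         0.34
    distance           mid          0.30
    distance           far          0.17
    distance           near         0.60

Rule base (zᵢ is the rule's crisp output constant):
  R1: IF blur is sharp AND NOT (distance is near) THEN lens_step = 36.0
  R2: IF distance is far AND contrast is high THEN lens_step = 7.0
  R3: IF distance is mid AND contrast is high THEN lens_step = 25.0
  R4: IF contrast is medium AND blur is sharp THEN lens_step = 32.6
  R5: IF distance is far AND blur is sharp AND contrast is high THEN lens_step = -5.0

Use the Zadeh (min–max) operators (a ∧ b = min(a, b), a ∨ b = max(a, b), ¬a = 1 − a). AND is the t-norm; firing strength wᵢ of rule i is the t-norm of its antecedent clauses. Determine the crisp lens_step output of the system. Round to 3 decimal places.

R1 (z=36.0): sharp=0.57, ¬near=1−0.60=0.40; AND[min(a, b)] → w = 0.40
R2 (z=7.0): far=0.17, high=0.34; AND[min(a, b)] → w = 0.17
R3 (z=25.0): mid=0.30, high=0.34; AND[min(a, b)] → w = 0.30
R4 (z=32.6): medium=0.61, sharp=0.57; AND[min(a, b)] → w = 0.57
R5 (z=-5.0): far=0.17, sharp=0.57, high=0.34; AND[min(a, b)] → w = 0.17
Weighted average = (0.40·36.0 + 0.17·7.0 + 0.30·25.0 + 0.57·32.6 + 0.17·-5.0) / (0.40 + 0.17 + 0.30 + 0.57 + 0.17)
  = 40.8220 / 1.6100 = 25.355

25.355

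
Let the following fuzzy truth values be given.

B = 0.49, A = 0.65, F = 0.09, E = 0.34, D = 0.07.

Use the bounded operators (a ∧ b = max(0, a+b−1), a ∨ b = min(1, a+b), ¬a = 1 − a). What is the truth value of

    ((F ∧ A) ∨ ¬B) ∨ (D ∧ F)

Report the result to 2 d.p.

0.51

F ∧ A = max(0, a+b−1) on (0.09, 0.65) = 0.00
¬B = 1 − 0.49 = 0.51
(F ∧ A) ∨ ¬B = min(1, a+b) on (0.00, 0.51) = 0.51
D ∧ F = max(0, a+b−1) on (0.07, 0.09) = 0.00
((F ∧ A) ∨ ¬B) ∨ (D ∧ F) = min(1, a+b) on (0.51, 0.00) = 0.51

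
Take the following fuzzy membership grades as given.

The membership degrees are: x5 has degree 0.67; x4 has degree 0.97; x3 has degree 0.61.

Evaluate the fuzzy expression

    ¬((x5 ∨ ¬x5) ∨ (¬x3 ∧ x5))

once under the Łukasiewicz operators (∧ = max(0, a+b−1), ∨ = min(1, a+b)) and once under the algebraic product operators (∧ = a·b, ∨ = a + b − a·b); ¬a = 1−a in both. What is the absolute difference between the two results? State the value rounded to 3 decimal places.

0.163

Under Łukasiewicz:
  ¬x5 = 1 − 0.67 = 0.33
  x5 ∨ ¬x5 = min(1, a+b) on (0.67, 0.33) = 1.00
  ¬x3 = 1 − 0.61 = 0.39
  ¬x3 ∧ x5 = max(0, a+b−1) on (0.39, 0.67) = 0.06
  (x5 ∨ ¬x5) ∨ (¬x3 ∧ x5) = min(1, a+b) on (1.00, 0.06) = 1.00
  ¬((x5 ∨ ¬x5) ∨ (¬x3 ∧ x5)) = 1 − 1.00 = 0.00
  → value = 0.0000
Under algebraic product:
  ¬x5 = 1 − 0.6700 = 0.3300
  x5 ∨ ¬x5 = a + b − a·b on (0.6700, 0.3300) = 0.7789
  ¬x3 = 1 − 0.6100 = 0.3900
  ¬x3 ∧ x5 = a·b on (0.3900, 0.6700) = 0.2613
  (x5 ∨ ¬x5) ∨ (¬x3 ∧ x5) = a + b − a·b on (0.7789, 0.2613) = 0.8367
  ¬((x5 ∨ ¬x5) ∨ (¬x3 ∧ x5)) = 1 − 0.8367 = 0.1633
  → value = 0.1633
|0.0000 − 0.1633| = 0.163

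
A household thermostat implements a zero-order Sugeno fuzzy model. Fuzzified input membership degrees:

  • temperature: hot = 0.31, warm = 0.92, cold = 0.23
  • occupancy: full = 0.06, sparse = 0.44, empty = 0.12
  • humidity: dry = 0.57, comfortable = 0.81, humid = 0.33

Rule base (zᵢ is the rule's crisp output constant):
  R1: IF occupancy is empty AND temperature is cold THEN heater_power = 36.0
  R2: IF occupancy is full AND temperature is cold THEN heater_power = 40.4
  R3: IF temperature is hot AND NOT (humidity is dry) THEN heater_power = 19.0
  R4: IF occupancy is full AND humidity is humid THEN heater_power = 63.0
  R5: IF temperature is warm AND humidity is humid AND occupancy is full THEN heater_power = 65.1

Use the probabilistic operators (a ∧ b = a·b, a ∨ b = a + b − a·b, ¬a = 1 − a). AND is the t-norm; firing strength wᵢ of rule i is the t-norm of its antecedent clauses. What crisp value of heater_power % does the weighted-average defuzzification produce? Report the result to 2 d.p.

30.64

R1 (z=36.0): empty=0.12, cold=0.23; AND[a·b] → w = 0.0276
R2 (z=40.4): full=0.06, cold=0.23; AND[a·b] → w = 0.0138
R3 (z=19.0): hot=0.31, ¬dry=1−0.57=0.43; AND[a·b] → w = 0.1333
R4 (z=63.0): full=0.06, humid=0.33; AND[a·b] → w = 0.0198
R5 (z=65.1): warm=0.92, humid=0.33, full=0.06; AND[a·b] → w = 0.0182
Weighted average = (0.0276·36.0 + 0.0138·40.4 + 0.1333·19.0 + 0.0198·63.0 + 0.0182·65.1) / (0.0276 + 0.0138 + 0.1333 + 0.0198 + 0.0182)
  = 6.5171 / 0.2127 = 30.64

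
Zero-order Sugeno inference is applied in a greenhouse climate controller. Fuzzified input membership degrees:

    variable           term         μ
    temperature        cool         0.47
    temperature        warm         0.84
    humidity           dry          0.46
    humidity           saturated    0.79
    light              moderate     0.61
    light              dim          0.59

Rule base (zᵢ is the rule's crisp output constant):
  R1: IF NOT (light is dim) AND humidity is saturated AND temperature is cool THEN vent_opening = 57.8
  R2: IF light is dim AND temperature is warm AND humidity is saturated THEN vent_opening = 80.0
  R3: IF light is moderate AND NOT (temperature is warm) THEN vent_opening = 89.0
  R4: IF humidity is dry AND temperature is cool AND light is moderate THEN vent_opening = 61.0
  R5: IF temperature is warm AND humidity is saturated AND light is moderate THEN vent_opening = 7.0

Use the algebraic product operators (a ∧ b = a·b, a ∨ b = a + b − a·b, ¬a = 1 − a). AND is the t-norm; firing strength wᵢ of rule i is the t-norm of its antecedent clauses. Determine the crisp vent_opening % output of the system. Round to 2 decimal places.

R1 (z=57.8): ¬dim=1−0.59=0.41, saturated=0.79, cool=0.47; AND[a·b] → w = 0.1522
R2 (z=80.0): dim=0.59, warm=0.84, saturated=0.79; AND[a·b] → w = 0.3915
R3 (z=89.0): moderate=0.61, ¬warm=1−0.84=0.16; AND[a·b] → w = 0.0976
R4 (z=61.0): dry=0.46, cool=0.47, moderate=0.61; AND[a·b] → w = 0.1319
R5 (z=7.0): warm=0.84, saturated=0.79, moderate=0.61; AND[a·b] → w = 0.4048
Weighted average = (0.1522·57.8 + 0.3915·80.0 + 0.0976·89.0 + 0.1319·61.0 + 0.4048·7.0) / (0.1522 + 0.3915 + 0.0976 + 0.1319 + 0.4048)
  = 59.6858 / 1.1780 = 50.67

50.67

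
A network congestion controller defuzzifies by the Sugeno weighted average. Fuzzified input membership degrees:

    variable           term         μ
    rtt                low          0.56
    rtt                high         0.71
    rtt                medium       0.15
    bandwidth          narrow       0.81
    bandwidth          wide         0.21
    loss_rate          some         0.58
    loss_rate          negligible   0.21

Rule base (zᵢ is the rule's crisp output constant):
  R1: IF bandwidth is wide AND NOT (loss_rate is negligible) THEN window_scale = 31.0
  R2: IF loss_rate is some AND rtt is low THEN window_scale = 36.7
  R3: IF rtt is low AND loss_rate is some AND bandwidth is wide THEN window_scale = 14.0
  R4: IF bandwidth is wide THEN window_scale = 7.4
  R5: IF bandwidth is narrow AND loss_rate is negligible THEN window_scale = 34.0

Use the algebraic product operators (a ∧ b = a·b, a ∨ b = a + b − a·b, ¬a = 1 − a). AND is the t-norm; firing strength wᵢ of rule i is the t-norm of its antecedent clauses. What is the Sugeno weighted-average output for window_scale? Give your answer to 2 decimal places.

R1 (z=31.0): wide=0.21, ¬negligible=1−0.21=0.79; AND[a·b] → w = 0.1659
R2 (z=36.7): some=0.58, low=0.56; AND[a·b] → w = 0.3248
R3 (z=14.0): low=0.56, some=0.58, wide=0.21; AND[a·b] → w = 0.0682
R4 (z=7.4): wide=0.21 → w = 0.2100
R5 (z=34.0): narrow=0.81, negligible=0.21; AND[a·b] → w = 0.1701
Weighted average = (0.1659·31.0 + 0.3248·36.7 + 0.0682·14.0 + 0.2100·7.4 + 0.1701·34.0) / (0.1659 + 0.3248 + 0.0682 + 0.2100 + 0.1701)
  = 25.3554 / 0.9390 = 27.00

27.00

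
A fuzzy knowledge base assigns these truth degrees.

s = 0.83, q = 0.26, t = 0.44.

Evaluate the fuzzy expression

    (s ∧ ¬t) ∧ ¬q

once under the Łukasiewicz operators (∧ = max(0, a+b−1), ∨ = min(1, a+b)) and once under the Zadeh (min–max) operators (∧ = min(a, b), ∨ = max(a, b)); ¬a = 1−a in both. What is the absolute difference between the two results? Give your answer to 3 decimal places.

Under Łukasiewicz:
  ¬t = 1 − 0.44 = 0.56
  s ∧ ¬t = max(0, a+b−1) on (0.83, 0.56) = 0.39
  ¬q = 1 − 0.26 = 0.74
  (s ∧ ¬t) ∧ ¬q = max(0, a+b−1) on (0.39, 0.74) = 0.13
  → value = 0.1300
Under Zadeh (min–max):
  ¬t = 1 − 0.44 = 0.56
  s ∧ ¬t = min(a, b) on (0.83, 0.56) = 0.56
  ¬q = 1 − 0.26 = 0.74
  (s ∧ ¬t) ∧ ¬q = min(a, b) on (0.56, 0.74) = 0.56
  → value = 0.5600
|0.1300 − 0.5600| = 0.430

0.430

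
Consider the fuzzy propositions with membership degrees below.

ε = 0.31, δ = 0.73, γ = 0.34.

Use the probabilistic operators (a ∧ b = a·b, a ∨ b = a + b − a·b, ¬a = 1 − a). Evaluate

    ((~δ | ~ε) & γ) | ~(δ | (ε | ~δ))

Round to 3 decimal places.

0.363

~δ = 1 − 0.7300 = 0.2700
~ε = 1 − 0.3100 = 0.6900
~δ | ~ε = a + b − a·b on (0.2700, 0.6900) = 0.7737
(~δ | ~ε) & γ = a·b on (0.7737, 0.3400) = 0.2631
~δ = 1 − 0.7300 = 0.2700
ε | ~δ = a + b − a·b on (0.3100, 0.2700) = 0.4963
δ | (ε | ~δ) = a + b − a·b on (0.7300, 0.4963) = 0.8640
~(δ | (ε | ~δ)) = 1 − 0.8640 = 0.1360
((~δ | ~ε) & γ) | ~(δ | (ε | ~δ)) = a + b − a·b on (0.2631, 0.1360) = 0.3633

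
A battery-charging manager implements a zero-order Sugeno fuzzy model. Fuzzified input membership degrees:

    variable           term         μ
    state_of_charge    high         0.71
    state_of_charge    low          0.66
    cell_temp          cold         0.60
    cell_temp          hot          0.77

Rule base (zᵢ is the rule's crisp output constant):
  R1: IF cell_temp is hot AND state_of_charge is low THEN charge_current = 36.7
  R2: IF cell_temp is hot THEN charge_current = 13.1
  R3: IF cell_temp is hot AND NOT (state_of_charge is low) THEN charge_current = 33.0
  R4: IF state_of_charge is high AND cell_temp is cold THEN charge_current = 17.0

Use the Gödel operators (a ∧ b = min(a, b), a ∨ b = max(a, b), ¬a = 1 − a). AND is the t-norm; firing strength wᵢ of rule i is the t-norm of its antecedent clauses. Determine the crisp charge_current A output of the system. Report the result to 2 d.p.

23.51

R1 (z=36.7): hot=0.77, low=0.66; AND[min(a, b)] → w = 0.66
R2 (z=13.1): hot=0.77 → w = 0.77
R3 (z=33.0): hot=0.77, ¬low=1−0.66=0.34; AND[min(a, b)] → w = 0.34
R4 (z=17.0): high=0.71, cold=0.60; AND[min(a, b)] → w = 0.60
Weighted average = (0.66·36.7 + 0.77·13.1 + 0.34·33.0 + 0.60·17.0) / (0.66 + 0.77 + 0.34 + 0.60)
  = 55.7290 / 2.3700 = 23.51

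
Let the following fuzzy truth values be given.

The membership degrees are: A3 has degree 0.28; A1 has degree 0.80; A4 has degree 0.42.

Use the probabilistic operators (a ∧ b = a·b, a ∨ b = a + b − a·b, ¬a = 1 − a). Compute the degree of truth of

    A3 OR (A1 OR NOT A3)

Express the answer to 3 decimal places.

NOT A3 = 1 − 0.2800 = 0.7200
A1 OR NOT A3 = a + b − a·b on (0.8000, 0.7200) = 0.9440
A3 OR (A1 OR NOT A3) = a + b − a·b on (0.2800, 0.9440) = 0.9597

0.960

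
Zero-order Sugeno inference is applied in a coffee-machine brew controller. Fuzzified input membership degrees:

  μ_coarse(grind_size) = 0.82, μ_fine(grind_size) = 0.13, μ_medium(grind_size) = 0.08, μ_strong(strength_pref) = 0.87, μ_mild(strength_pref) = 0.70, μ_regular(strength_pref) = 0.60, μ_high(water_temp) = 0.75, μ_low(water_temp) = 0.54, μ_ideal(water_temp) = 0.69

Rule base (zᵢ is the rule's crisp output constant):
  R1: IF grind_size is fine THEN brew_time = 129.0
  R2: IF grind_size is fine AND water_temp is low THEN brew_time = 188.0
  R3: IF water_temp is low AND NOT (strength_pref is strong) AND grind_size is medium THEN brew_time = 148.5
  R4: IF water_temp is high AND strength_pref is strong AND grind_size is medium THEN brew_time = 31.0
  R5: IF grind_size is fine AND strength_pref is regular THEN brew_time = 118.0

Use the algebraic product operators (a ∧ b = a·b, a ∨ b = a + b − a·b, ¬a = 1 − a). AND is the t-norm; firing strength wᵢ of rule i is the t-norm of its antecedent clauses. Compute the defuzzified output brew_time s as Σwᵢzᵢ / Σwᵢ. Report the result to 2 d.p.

123.87

R1 (z=129.0): fine=0.13 → w = 0.1300
R2 (z=188.0): fine=0.13, low=0.54; AND[a·b] → w = 0.0702
R3 (z=148.5): low=0.54, ¬strong=1−0.87=0.13, medium=0.08; AND[a·b] → w = 0.0056
R4 (z=31.0): high=0.75, strong=0.87, medium=0.08; AND[a·b] → w = 0.0522
R5 (z=118.0): fine=0.13, regular=0.60; AND[a·b] → w = 0.0780
Weighted average = (0.1300·129.0 + 0.0702·188.0 + 0.0056·148.5 + 0.0522·31.0 + 0.0780·118.0) / (0.1300 + 0.0702 + 0.0056 + 0.0522 + 0.0780)
  = 41.6238 / 0.3360 = 123.87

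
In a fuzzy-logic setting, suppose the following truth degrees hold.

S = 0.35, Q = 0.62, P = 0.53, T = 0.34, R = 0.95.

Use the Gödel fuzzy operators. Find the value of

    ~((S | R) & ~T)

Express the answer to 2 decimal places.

S | R = max(a, b) on (0.35, 0.95) = 0.95
~T = 1 − 0.34 = 0.66
(S | R) & ~T = min(a, b) on (0.95, 0.66) = 0.66
~((S | R) & ~T) = 1 − 0.66 = 0.34

0.34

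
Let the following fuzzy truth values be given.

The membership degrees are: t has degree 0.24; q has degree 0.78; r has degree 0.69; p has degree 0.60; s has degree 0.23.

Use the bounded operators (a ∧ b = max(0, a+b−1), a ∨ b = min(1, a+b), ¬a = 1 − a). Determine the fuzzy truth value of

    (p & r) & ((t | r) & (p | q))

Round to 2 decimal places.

0.22

p & r = max(0, a+b−1) on (0.60, 0.69) = 0.29
t | r = min(1, a+b) on (0.24, 0.69) = 0.93
p | q = min(1, a+b) on (0.60, 0.78) = 1.00
(t | r) & (p | q) = max(0, a+b−1) on (0.93, 1.00) = 0.93
(p & r) & ((t | r) & (p | q)) = max(0, a+b−1) on (0.29, 0.93) = 0.22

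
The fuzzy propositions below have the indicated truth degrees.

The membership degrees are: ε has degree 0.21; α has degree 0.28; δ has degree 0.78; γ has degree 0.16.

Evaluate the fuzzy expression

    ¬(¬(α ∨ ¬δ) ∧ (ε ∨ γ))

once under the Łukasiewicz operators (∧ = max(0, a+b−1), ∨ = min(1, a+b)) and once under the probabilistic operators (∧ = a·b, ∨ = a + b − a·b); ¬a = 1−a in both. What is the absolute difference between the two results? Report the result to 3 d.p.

Under Łukasiewicz:
  ¬δ = 1 − 0.78 = 0.22
  α ∨ ¬δ = min(1, a+b) on (0.28, 0.22) = 0.50
  ¬(α ∨ ¬δ) = 1 − 0.50 = 0.50
  ε ∨ γ = min(1, a+b) on (0.21, 0.16) = 0.37
  ¬(α ∨ ¬δ) ∧ (ε ∨ γ) = max(0, a+b−1) on (0.50, 0.37) = 0.00
  ¬(¬(α ∨ ¬δ) ∧ (ε ∨ γ)) = 1 − 0.00 = 1.00
  → value = 1.0000
Under probabilistic:
  ¬δ = 1 − 0.7800 = 0.2200
  α ∨ ¬δ = a + b − a·b on (0.2800, 0.2200) = 0.4384
  ¬(α ∨ ¬δ) = 1 − 0.4384 = 0.5616
  ε ∨ γ = a + b − a·b on (0.2100, 0.1600) = 0.3364
  ¬(α ∨ ¬δ) ∧ (ε ∨ γ) = a·b on (0.5616, 0.3364) = 0.1889
  ¬(¬(α ∨ ¬δ) ∧ (ε ∨ γ)) = 1 − 0.1889 = 0.8111
  → value = 0.8111
|1.0000 − 0.8111| = 0.189

0.189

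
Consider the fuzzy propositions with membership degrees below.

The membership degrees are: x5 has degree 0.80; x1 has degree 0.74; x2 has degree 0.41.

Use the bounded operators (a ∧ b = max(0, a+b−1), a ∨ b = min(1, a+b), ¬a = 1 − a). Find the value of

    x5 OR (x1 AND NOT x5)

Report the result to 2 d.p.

0.80

NOT x5 = 1 − 0.80 = 0.20
x1 AND NOT x5 = max(0, a+b−1) on (0.74, 0.20) = 0.00
x5 OR (x1 AND NOT x5) = min(1, a+b) on (0.80, 0.00) = 0.80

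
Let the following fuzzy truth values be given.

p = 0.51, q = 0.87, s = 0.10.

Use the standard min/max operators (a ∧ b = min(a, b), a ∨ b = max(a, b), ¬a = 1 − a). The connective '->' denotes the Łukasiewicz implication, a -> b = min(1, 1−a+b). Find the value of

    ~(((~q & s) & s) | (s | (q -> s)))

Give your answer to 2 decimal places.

~q = 1 − 0.87 = 0.13
~q & s = min(a, b) on (0.13, 0.10) = 0.10
(~q & s) & s = min(a, b) on (0.10, 0.10) = 0.10
q -> s  [Łukasiewicz: min(1, 1−a+b)] with a=0.87, b=0.10 → 0.23
s | (q -> s) = max(a, b) on (0.10, 0.23) = 0.23
((~q & s) & s) | (s | (q -> s)) = max(a, b) on (0.10, 0.23) = 0.23
~(((~q & s) & s) | (s | (q -> s))) = 1 − 0.23 = 0.77

0.77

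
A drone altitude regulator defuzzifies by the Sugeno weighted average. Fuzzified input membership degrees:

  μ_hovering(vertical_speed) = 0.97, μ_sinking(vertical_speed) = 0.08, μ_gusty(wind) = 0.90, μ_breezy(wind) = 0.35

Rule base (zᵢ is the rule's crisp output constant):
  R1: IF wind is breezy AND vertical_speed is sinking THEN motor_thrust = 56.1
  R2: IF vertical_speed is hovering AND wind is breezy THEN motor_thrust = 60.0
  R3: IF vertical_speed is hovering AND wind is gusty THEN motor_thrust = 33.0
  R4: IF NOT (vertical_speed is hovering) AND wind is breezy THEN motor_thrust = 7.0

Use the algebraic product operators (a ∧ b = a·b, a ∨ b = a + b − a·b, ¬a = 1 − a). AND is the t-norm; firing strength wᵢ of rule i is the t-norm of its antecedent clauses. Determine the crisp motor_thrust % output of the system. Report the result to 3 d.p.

40.626

R1 (z=56.1): breezy=0.35, sinking=0.08; AND[a·b] → w = 0.0280
R2 (z=60.0): hovering=0.97, breezy=0.35; AND[a·b] → w = 0.3395
R3 (z=33.0): hovering=0.97, gusty=0.90; AND[a·b] → w = 0.8730
R4 (z=7.0): ¬hovering=1−0.97=0.03, breezy=0.35; AND[a·b] → w = 0.0105
Weighted average = (0.0280·56.1 + 0.3395·60.0 + 0.8730·33.0 + 0.0105·7.0) / (0.0280 + 0.3395 + 0.8730 + 0.0105)
  = 50.8233 / 1.2510 = 40.626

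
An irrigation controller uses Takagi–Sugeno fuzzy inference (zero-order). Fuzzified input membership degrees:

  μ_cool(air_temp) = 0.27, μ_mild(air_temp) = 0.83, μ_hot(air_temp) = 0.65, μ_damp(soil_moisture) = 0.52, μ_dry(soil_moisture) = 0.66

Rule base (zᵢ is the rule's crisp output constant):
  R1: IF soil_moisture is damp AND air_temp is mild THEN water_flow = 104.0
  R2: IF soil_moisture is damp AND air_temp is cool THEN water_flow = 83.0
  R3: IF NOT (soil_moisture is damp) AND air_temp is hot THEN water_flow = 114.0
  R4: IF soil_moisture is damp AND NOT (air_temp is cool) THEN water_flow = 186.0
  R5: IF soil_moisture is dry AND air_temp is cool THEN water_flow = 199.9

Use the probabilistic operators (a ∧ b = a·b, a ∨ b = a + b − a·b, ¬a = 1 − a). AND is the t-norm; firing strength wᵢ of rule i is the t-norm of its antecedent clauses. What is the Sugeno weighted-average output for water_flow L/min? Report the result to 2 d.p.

137.56

R1 (z=104.0): damp=0.52, mild=0.83; AND[a·b] → w = 0.4316
R2 (z=83.0): damp=0.52, cool=0.27; AND[a·b] → w = 0.1404
R3 (z=114.0): ¬damp=1−0.52=0.48, hot=0.65; AND[a·b] → w = 0.3120
R4 (z=186.0): damp=0.52, ¬cool=1−0.27=0.73; AND[a·b] → w = 0.3796
R5 (z=199.9): dry=0.66, cool=0.27; AND[a·b] → w = 0.1782
Weighted average = (0.4316·104.0 + 0.1404·83.0 + 0.3120·114.0 + 0.3796·186.0 + 0.1782·199.9) / (0.4316 + 0.1404 + 0.3120 + 0.3796 + 0.1782)
  = 198.3354 / 1.4418 = 137.56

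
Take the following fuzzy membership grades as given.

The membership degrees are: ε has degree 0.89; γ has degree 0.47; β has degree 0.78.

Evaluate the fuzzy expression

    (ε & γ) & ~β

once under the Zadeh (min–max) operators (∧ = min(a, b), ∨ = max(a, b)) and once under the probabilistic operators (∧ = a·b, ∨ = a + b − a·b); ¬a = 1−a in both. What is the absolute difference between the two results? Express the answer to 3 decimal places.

Under Zadeh (min–max):
  ε & γ = min(a, b) on (0.89, 0.47) = 0.47
  ~β = 1 − 0.78 = 0.22
  (ε & γ) & ~β = min(a, b) on (0.47, 0.22) = 0.22
  → value = 0.2200
Under probabilistic:
  ε & γ = a·b on (0.8900, 0.4700) = 0.4183
  ~β = 1 − 0.7800 = 0.2200
  (ε & γ) & ~β = a·b on (0.4183, 0.2200) = 0.0920
  → value = 0.0920
|0.2200 − 0.0920| = 0.128

0.128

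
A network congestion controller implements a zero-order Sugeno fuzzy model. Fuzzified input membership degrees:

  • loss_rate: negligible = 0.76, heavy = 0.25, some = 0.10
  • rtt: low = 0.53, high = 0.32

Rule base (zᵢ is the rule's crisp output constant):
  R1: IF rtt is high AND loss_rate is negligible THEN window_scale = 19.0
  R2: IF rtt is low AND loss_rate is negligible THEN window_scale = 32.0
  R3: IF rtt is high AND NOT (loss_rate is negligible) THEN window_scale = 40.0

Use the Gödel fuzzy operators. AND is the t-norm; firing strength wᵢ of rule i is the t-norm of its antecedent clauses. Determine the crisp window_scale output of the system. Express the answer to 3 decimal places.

R1 (z=19.0): high=0.32, negligible=0.76; AND[min(a, b)] → w = 0.32
R2 (z=32.0): low=0.53, negligible=0.76; AND[min(a, b)] → w = 0.53
R3 (z=40.0): high=0.32, ¬negligible=1−0.76=0.24; AND[min(a, b)] → w = 0.24
Weighted average = (0.32·19.0 + 0.53·32.0 + 0.24·40.0) / (0.32 + 0.53 + 0.24)
  = 32.6400 / 1.0900 = 29.945

29.945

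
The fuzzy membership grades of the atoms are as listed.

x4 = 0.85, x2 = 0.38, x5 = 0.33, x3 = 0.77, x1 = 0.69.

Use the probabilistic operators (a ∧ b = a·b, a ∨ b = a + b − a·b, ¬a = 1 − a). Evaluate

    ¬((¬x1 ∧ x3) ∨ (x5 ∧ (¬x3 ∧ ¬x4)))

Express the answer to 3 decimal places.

¬x1 = 1 − 0.6900 = 0.3100
¬x1 ∧ x3 = a·b on (0.3100, 0.7700) = 0.2387
¬x3 = 1 − 0.7700 = 0.2300
¬x4 = 1 − 0.8500 = 0.1500
¬x3 ∧ ¬x4 = a·b on (0.2300, 0.1500) = 0.0345
x5 ∧ (¬x3 ∧ ¬x4) = a·b on (0.3300, 0.0345) = 0.0114
(¬x1 ∧ x3) ∨ (x5 ∧ (¬x3 ∧ ¬x4)) = a + b − a·b on (0.2387, 0.0114) = 0.2474
¬((¬x1 ∧ x3) ∨ (x5 ∧ (¬x3 ∧ ¬x4))) = 1 − 0.2474 = 0.7526

0.753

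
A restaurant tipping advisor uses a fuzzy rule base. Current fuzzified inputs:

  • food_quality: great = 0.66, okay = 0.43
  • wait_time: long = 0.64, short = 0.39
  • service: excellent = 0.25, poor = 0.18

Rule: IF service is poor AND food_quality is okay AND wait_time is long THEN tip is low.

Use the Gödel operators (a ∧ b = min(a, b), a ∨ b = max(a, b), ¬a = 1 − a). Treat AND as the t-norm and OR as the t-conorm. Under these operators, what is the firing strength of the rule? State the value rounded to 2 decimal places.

firing strength: poor=0.18, okay=0.43, long=0.64; AND[min(a, b)] → w = 0.18

0.18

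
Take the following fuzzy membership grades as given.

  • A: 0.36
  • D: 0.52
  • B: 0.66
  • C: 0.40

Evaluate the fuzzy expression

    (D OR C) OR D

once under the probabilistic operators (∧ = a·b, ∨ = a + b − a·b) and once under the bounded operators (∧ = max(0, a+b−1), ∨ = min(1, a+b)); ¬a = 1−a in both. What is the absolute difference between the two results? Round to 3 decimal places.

Under probabilistic:
  D OR C = a + b − a·b on (0.5200, 0.4000) = 0.7120
  (D OR C) OR D = a + b − a·b on (0.7120, 0.5200) = 0.8618
  → value = 0.8618
Under bounded:
  D OR C = min(1, a+b) on (0.52, 0.40) = 0.92
  (D OR C) OR D = min(1, a+b) on (0.92, 0.52) = 1.00
  → value = 1.0000
|0.8618 − 1.0000| = 0.138

0.138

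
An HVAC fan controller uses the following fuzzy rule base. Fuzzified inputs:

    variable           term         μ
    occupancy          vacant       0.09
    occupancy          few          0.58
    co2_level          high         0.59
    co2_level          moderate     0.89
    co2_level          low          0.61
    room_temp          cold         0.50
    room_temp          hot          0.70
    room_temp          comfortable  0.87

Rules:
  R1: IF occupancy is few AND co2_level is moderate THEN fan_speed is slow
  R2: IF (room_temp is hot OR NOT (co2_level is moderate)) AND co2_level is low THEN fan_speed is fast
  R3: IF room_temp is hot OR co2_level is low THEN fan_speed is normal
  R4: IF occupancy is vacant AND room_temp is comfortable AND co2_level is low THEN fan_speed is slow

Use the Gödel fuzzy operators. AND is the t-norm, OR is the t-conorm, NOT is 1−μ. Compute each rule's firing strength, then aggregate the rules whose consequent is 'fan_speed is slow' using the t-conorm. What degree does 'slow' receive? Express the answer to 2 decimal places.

R1: few=0.58, moderate=0.89; AND[min(a, b)] → w = 0.58
R2: (hot=0.70 OR ¬moderate=1−0.89=0.11) = 0.70; AND[min(a, b)] with low=0.61 → w = 0.61
R3: hot=0.70, low=0.61; OR[max(a, b)] → w = 0.70
R4: vacant=0.09, comfortable=0.87, low=0.61; AND[min(a, b)] → w = 0.09
Rules with consequent 'slow': {R1, R4} → strengths 0.58, 0.09
Aggregate via t-conorm [max(a, b)]: 0.58

0.58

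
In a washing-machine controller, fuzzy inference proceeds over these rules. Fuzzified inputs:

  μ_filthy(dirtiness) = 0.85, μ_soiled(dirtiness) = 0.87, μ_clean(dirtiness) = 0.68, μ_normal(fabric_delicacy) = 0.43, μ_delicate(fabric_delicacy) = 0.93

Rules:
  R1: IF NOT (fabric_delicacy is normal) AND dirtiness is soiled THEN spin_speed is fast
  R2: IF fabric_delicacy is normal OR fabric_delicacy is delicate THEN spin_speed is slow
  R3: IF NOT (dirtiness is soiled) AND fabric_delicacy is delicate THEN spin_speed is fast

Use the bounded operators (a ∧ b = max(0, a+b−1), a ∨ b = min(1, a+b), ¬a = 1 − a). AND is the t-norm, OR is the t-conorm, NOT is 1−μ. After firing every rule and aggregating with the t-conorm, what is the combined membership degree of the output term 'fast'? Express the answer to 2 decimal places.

0.50

R1: ¬normal=1−0.43=0.57, soiled=0.87; AND[max(0, a+b−1)] → w = 0.44
R2: normal=0.43, delicate=0.93; OR[min(1, a+b)] → w = 1.00
R3: ¬soiled=1−0.87=0.13, delicate=0.93; AND[max(0, a+b−1)] → w = 0.06
Rules with consequent 'fast': {R1, R3} → strengths 0.44, 0.06
Aggregate via t-conorm [min(1, a+b)]: 0.50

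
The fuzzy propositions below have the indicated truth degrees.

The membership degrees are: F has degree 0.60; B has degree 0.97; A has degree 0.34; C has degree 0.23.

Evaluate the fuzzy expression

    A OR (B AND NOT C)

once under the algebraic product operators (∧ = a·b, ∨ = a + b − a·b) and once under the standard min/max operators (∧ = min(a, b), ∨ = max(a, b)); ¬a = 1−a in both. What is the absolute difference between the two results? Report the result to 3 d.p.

Under algebraic product:
  NOT C = 1 − 0.2300 = 0.7700
  B AND NOT C = a·b on (0.9700, 0.7700) = 0.7469
  A OR (B AND NOT C) = a + b − a·b on (0.3400, 0.7469) = 0.8330
  → value = 0.8330
Under standard min/max:
  NOT C = 1 − 0.23 = 0.77
  B AND NOT C = min(a, b) on (0.97, 0.77) = 0.77
  A OR (B AND NOT C) = max(a, b) on (0.34, 0.77) = 0.77
  → value = 0.7700
|0.8330 − 0.7700| = 0.063

0.063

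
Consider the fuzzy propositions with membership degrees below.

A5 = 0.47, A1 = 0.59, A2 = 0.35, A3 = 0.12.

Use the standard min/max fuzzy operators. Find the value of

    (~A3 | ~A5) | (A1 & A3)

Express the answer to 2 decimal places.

0.88

~A3 = 1 − 0.12 = 0.88
~A5 = 1 − 0.47 = 0.53
~A3 | ~A5 = max(a, b) on (0.88, 0.53) = 0.88
A1 & A3 = min(a, b) on (0.59, 0.12) = 0.12
(~A3 | ~A5) | (A1 & A3) = max(a, b) on (0.88, 0.12) = 0.88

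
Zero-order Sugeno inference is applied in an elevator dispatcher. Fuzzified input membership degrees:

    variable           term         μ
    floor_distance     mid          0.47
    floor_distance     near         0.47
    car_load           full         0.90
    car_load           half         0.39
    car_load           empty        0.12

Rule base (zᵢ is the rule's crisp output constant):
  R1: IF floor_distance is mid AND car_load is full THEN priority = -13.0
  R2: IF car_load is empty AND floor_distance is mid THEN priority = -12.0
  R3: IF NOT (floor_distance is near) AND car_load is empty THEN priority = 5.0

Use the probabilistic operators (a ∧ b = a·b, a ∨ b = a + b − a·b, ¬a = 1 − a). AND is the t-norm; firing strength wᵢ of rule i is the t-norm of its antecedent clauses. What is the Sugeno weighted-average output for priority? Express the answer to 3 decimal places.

-10.788

R1 (z=-13.0): mid=0.47, full=0.90; AND[a·b] → w = 0.4230
R2 (z=-12.0): empty=0.12, mid=0.47; AND[a·b] → w = 0.0564
R3 (z=5.0): ¬near=1−0.47=0.53, empty=0.12; AND[a·b] → w = 0.0636
Weighted average = (0.4230·-13.0 + 0.0564·-12.0 + 0.0636·5.0) / (0.4230 + 0.0564 + 0.0636)
  = -5.8578 / 0.5430 = -10.788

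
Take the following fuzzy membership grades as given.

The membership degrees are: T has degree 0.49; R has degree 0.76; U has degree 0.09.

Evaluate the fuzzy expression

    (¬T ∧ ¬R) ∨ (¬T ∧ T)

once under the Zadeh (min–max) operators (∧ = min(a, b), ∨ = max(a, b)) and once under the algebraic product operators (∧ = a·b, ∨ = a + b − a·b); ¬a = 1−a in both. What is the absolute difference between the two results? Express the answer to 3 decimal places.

Under Zadeh (min–max):
  ¬T = 1 − 0.49 = 0.51
  ¬R = 1 − 0.76 = 0.24
  ¬T ∧ ¬R = min(a, b) on (0.51, 0.24) = 0.24
  ¬T = 1 − 0.49 = 0.51
  ¬T ∧ T = min(a, b) on (0.51, 0.49) = 0.49
  (¬T ∧ ¬R) ∨ (¬T ∧ T) = max(a, b) on (0.24, 0.49) = 0.49
  → value = 0.4900
Under algebraic product:
  ¬T = 1 − 0.4900 = 0.5100
  ¬R = 1 − 0.7600 = 0.2400
  ¬T ∧ ¬R = a·b on (0.5100, 0.2400) = 0.1224
  ¬T = 1 − 0.4900 = 0.5100
  ¬T ∧ T = a·b on (0.5100, 0.4900) = 0.2499
  (¬T ∧ ¬R) ∨ (¬T ∧ T) = a + b − a·b on (0.1224, 0.2499) = 0.3417
  → value = 0.3417
|0.4900 − 0.3417| = 0.148

0.148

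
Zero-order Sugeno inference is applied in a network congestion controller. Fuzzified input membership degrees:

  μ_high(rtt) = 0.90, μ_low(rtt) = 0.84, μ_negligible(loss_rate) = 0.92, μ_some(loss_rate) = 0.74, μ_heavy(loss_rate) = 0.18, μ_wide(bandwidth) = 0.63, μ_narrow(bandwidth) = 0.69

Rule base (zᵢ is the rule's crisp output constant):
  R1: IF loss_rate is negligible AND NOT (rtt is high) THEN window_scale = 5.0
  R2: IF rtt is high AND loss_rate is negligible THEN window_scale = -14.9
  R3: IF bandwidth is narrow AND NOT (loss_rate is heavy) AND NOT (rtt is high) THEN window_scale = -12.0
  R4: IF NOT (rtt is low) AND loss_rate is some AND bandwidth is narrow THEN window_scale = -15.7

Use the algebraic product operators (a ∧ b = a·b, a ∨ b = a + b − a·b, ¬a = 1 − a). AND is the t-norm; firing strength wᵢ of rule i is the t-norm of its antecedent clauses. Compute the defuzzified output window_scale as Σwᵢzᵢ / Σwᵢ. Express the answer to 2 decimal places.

R1 (z=5.0): negligible=0.92, ¬high=1−0.90=0.10; AND[a·b] → w = 0.0920
R2 (z=-14.9): high=0.90, negligible=0.92; AND[a·b] → w = 0.8280
R3 (z=-12.0): narrow=0.69, ¬heavy=1−0.18=0.82, ¬high=1−0.90=0.10; AND[a·b] → w = 0.0566
R4 (z=-15.7): ¬low=1−0.84=0.16, some=0.74, narrow=0.69; AND[a·b] → w = 0.0817
Weighted average = (0.0920·5.0 + 0.8280·-14.9 + 0.0566·-12.0 + 0.0817·-15.7) / (0.0920 + 0.8280 + 0.0566 + 0.0817)
  = -13.8388 / 1.0583 = -13.08

-13.08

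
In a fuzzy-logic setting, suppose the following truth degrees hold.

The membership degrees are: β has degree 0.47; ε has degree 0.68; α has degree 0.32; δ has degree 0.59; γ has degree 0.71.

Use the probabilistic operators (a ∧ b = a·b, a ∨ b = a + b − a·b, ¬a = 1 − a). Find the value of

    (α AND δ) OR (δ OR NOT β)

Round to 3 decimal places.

0.844

α AND δ = a·b on (0.3200, 0.5900) = 0.1888
NOT β = 1 − 0.4700 = 0.5300
δ OR NOT β = a + b − a·b on (0.5900, 0.5300) = 0.8073
(α AND δ) OR (δ OR NOT β) = a + b − a·b on (0.1888, 0.8073) = 0.8437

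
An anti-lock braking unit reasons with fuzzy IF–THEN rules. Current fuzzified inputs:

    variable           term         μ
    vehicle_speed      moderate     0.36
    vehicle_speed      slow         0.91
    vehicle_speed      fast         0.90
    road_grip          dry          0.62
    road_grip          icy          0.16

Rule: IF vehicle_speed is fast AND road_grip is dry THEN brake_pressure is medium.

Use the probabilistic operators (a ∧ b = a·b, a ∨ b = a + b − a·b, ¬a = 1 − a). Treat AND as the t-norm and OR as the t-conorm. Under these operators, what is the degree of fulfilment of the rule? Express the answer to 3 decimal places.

0.558

firing strength: fast=0.90, dry=0.62; AND[a·b] → w = 0.5580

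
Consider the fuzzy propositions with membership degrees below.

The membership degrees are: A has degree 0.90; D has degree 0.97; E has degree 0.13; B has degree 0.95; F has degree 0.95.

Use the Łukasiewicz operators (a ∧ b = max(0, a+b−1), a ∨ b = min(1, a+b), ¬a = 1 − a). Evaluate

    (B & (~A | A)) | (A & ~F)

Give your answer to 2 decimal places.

0.95

~A = 1 − 0.90 = 0.10
~A | A = min(1, a+b) on (0.10, 0.90) = 1.00
B & (~A | A) = max(0, a+b−1) on (0.95, 1.00) = 0.95
~F = 1 − 0.95 = 0.05
A & ~F = max(0, a+b−1) on (0.90, 0.05) = 0.00
(B & (~A | A)) | (A & ~F) = min(1, a+b) on (0.95, 0.00) = 0.95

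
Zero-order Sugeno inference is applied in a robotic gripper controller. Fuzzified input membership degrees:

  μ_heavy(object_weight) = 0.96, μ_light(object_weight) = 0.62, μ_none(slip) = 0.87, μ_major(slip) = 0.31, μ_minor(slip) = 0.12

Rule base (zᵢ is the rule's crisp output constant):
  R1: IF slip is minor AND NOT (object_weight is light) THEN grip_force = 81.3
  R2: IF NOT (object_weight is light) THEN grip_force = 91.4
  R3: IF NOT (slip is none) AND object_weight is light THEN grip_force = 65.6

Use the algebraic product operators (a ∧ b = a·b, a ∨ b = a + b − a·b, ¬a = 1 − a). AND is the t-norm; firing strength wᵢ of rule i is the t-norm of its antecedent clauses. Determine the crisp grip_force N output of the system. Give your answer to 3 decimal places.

R1 (z=81.3): minor=0.12, ¬light=1−0.62=0.38; AND[a·b] → w = 0.0456
R2 (z=91.4): ¬light=1−0.62=0.38 → w = 0.3800
R3 (z=65.6): ¬none=1−0.87=0.13, light=0.62; AND[a·b] → w = 0.0806
Weighted average = (0.0456·81.3 + 0.3800·91.4 + 0.0806·65.6) / (0.0456 + 0.3800 + 0.0806)
  = 43.7266 / 0.5062 = 86.382

86.382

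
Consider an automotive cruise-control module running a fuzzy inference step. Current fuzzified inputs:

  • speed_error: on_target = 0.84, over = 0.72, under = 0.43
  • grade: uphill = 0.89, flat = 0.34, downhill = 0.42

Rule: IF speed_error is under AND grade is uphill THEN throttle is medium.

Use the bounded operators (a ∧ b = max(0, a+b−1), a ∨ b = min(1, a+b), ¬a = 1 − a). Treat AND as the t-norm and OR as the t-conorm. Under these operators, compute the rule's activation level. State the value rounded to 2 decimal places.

firing strength: under=0.43, uphill=0.89; AND[max(0, a+b−1)] → w = 0.32

0.32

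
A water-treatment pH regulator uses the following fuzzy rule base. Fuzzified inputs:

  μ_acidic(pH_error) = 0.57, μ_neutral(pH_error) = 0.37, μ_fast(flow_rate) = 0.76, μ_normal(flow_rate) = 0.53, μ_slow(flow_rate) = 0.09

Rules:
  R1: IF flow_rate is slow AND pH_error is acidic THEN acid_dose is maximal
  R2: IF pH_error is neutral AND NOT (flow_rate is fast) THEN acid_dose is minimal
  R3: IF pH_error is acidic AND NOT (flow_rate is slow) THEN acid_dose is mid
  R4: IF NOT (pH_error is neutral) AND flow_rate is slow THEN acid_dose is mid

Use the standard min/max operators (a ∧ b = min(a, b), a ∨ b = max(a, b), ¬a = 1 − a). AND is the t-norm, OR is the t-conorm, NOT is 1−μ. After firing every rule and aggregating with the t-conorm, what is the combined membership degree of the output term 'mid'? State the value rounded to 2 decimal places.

0.57

R1: slow=0.09, acidic=0.57; AND[min(a, b)] → w = 0.09
R2: neutral=0.37, ¬fast=1−0.76=0.24; AND[min(a, b)] → w = 0.24
R3: acidic=0.57, ¬slow=1−0.09=0.91; AND[min(a, b)] → w = 0.57
R4: ¬neutral=1−0.37=0.63, slow=0.09; AND[min(a, b)] → w = 0.09
Rules with consequent 'mid': {R3, R4} → strengths 0.57, 0.09
Aggregate via t-conorm [max(a, b)]: 0.57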